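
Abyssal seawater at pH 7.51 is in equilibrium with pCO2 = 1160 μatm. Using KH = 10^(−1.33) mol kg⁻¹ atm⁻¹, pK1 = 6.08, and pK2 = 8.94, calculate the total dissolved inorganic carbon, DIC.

[CO2*] = KH · pCO2 = 10^(−1.33) × 1160×10^-6 = 5.426×10^-5 mol/kg
α₀ = 1/(1 + K1/[H⁺] + K1K2/[H⁺]²) = 1/(1 + 10^+1.43 + 10^+0.00) = 0.03458
DIC = [CO2*]/α₀ = 5.426×10^-5 / 0.03458 = 1.57 mmol/kg

DIC = 1.57 mmol/kg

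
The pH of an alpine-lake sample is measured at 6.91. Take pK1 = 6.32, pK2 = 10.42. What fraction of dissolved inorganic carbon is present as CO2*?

α₀ = 1 / (1 + K1/[H⁺] + K1K2/[H⁺]²) = 1 / (1 + 10^+0.59 + 10^-2.92)
   = 1 / (1 + 3.8905 + 0.0012023) = 1/4.8917 = 0.2044

α₀ = 0.204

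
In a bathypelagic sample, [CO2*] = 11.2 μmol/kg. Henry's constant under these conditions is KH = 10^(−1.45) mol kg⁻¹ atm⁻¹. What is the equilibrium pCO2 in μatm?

pCO2 = 316 μatm

KH = 10^(−1.45) = 3.548×10^-2 mol kg⁻¹ atm⁻¹
pCO2 = [CO2*]/KH = 11.2×10^-6 / 3.548×10^-2 = 3.16×10^-4 atm = 316 μatm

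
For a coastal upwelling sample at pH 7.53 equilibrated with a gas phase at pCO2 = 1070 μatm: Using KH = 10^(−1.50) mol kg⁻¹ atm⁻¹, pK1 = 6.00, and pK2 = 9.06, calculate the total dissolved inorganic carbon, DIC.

DIC = 1.21 mmol/kg

[CO2*] = KH · pCO2 = 10^(−1.50) × 1070×10^-6 = 3.384×10^-5 mol/kg
α₀ = 1/(1 + K1/[H⁺] + K1K2/[H⁺]²) = 1/(1 + 10^+1.53 + 10^+0.00) = 0.02787
DIC = [CO2*]/α₀ = 3.384×10^-5 / 0.02787 = 1.21 mmol/kg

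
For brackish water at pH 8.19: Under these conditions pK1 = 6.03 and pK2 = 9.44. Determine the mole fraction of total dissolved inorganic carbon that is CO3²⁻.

α₂ = 0.0529

α₂ = 1 / (1 + [H⁺]/K2 + [H⁺]²/(K1K2)) = 1 / (1 + 10^+1.25 + 10^-0.91)
   = 1 / (1 + 17.783 + 0.12303) = 1/18.906 = 0.05289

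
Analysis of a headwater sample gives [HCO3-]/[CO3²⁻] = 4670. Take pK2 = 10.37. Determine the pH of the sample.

From K2 = [H⁺][CO3²⁻]/[HCO3-]:  pH = pK2 − log₁₀([HCO3-]/[CO3²⁻])
log₁₀(4670) = +3.669
pH = 10.37 − (+3.669) = 6.70

pH = 6.70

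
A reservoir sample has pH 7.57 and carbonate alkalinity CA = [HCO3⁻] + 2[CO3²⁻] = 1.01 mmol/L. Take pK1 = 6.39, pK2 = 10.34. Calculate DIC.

DIC = 1.07 mmol/L

CA = [HCO3⁻] + 2[CO3²⁻] = (α₁ + 2α₂)·DIC
At pH 7.57: [H⁺]/K1 = 10^-1.18 = 0.066069, K2/[H⁺] = 10^-2.77 = 0.0016982
α₁ = 1/(1 + 0.066069 + 0.0016982) = 1/1.0678 = 0.9365; α₂ = α₁·K2/[H⁺] = 0.001590
α₁ + 2α₂ = 0.9397
DIC = CA / (α₁ + 2α₂) = 1.01 / 0.9397 = 1.07 mmol/L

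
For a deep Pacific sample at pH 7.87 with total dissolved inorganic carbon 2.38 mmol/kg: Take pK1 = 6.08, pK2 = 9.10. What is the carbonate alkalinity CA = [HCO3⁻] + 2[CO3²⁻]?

CA = [HCO3⁻] + 2[CO3²⁻] = (α₁ + 2α₂)·DIC
At pH 7.87: [H⁺]/K1 = 10^-1.79 = 0.016218, K2/[H⁺] = 10^-1.23 = 0.058884
α₁ = 1/(1 + 0.016218 + 0.058884) = 1/1.0751 = 0.9301; α₂ = α₁·K2/[H⁺] = 0.05477
α₁ + 2α₂ = 1.0397
CA = 1.0397 × 2.38 = 2.47 mmol/kg

CA = 2.47 mmol/kg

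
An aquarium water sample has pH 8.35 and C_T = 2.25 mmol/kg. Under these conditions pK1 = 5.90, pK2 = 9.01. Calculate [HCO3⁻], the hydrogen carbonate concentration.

α₁ = 1 / (1 + [H⁺]/K1 + K2/[H⁺]) = 1 / (1 + 10^-2.45 + 10^-0.66)
   = 1 / (1 + 0.0035481 + 0.21878) = 1/1.2223 = 0.8181
[HCO3⁻] = α₁ × DIC = 0.8181 × 2.25 = 1.84 mmol/kg

[HCO3⁻] = 1.84 mmol/kg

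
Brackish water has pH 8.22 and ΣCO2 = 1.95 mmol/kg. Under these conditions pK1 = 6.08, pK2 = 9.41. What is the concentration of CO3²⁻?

α₂ = 1 / (1 + [H⁺]/K2 + [H⁺]²/(K1K2)) = 1 / (1 + 10^+1.19 + 10^-0.95)
   = 1 / (1 + 15.488 + 0.11220) = 1/16.600 = 0.06024
[CO3²⁻] = α₂ × DIC = 0.06024 × 1.95 = 0.117 mmol/kg

[CO3²⁻] = 0.117 mmol/kg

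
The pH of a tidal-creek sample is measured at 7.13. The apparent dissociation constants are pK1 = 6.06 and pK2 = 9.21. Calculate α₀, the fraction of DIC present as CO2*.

α₀ = 1 / (1 + K1/[H⁺] + K1K2/[H⁺]²) = 1 / (1 + 10^+1.07 + 10^-1.01)
   = 1 / (1 + 11.749 + 0.097724) = 1/12.847 = 0.07784

α₀ = 0.0778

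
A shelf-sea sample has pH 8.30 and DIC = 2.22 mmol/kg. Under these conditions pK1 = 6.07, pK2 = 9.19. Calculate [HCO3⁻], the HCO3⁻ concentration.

[HCO3⁻] = 1.96 mmol/kg

α₁ = 1 / (1 + [H⁺]/K1 + K2/[H⁺]) = 1 / (1 + 10^-2.23 + 10^-0.89)
   = 1 / (1 + 0.0058884 + 0.12882) = 1/1.1347 = 0.8813
[HCO3⁻] = α₁ × DIC = 0.8813 × 2.22 = 1.96 mmol/kg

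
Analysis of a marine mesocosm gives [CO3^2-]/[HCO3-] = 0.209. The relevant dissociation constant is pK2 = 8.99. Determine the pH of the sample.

From K2 = [H⁺][CO3^2-]/[HCO3-]:  pH = pK2 + log₁₀([CO3^2-]/[HCO3-])
log₁₀(0.209) = -0.680
pH = 8.99 + (-0.680) = 8.31

pH = 8.31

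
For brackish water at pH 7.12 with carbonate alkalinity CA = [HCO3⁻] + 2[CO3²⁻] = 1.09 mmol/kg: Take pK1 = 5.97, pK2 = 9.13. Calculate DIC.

DIC = 1.16 mmol/kg

CA = [HCO3⁻] + 2[CO3²⁻] = (α₁ + 2α₂)·DIC
At pH 7.12: [H⁺]/K1 = 10^-1.15 = 0.070795, K2/[H⁺] = 10^-2.01 = 0.0097724
α₁ = 1/(1 + 0.070795 + 0.0097724) = 1/1.0806 = 0.9254; α₂ = α₁·K2/[H⁺] = 0.009044
α₁ + 2α₂ = 0.9435
DIC = CA / (α₁ + 2α₂) = 1.09 / 0.9435 = 1.16 mmol/kg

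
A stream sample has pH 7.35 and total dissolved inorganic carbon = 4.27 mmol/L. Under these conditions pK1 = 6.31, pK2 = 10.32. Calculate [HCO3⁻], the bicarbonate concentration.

α₁ = 1 / (1 + [H⁺]/K1 + K2/[H⁺]) = 1 / (1 + 10^-1.04 + 10^-2.97)
   = 1 / (1 + 0.091201 + 0.0010715) = 1/1.0923 = 0.9155
[HCO3⁻] = α₁ × DIC = 0.9155 × 4.27 = 3.91 mmol/L

[HCO3⁻] = 3.91 mmol/L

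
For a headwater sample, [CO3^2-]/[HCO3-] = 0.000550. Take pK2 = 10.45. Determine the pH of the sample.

pH = 7.19

From K2 = [H⁺][CO3^2-]/[HCO3-]:  pH = pK2 + log₁₀([CO3^2-]/[HCO3-])
log₁₀(0.000550) = -3.260
pH = 10.45 + (-3.260) = 7.19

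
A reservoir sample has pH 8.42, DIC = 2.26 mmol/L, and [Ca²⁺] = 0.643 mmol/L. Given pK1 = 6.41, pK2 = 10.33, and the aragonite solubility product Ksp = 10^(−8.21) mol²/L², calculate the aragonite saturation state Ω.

Ω = 2.84

α₂ = 1 / (1 + [H⁺]/K2 + [H⁺]²/(K1K2)) = 1 / (1 + 10^+1.91 + 10^-0.10)
   = 1 / (1 + 81.283 + 0.79433) = 1/83.077 = 0.01204
[CO3²⁻] = α₂ × DIC = 0.01204 × 2.26 = 0.02720 mmol/L
Ksp = 10^(−8.21) = 6.166×10^-9
Ω = [Ca²⁺][CO3²⁻]/Ksp = (0.643×10^-3)(2.720×10^-5) / 6.166×10^-9 = 2.84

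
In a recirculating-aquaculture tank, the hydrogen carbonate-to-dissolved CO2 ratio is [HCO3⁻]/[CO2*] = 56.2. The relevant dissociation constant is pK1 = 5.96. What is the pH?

From K1 = [H⁺][HCO3⁻]/[CO2*]:  pH = pK1 + log₁₀([HCO3⁻]/[CO2*])
log₁₀(56.2) = +1.750
pH = 5.96 + (+1.750) = 7.71

pH = 7.71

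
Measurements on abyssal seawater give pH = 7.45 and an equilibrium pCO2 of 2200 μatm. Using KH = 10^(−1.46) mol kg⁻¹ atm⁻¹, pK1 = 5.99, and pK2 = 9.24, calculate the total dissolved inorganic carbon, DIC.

[CO2*] = KH · pCO2 = 10^(−1.46) × 2200×10^-6 = 7.628×10^-5 mol/kg
α₀ = 1/(1 + K1/[H⁺] + K1K2/[H⁺]²) = 1/(1 + 10^+1.46 + 10^-0.33) = 0.03299
DIC = [CO2*]/α₀ = 7.628×10^-5 / 0.03299 = 2.31 mmol/kg

DIC = 2.31 mmol/kg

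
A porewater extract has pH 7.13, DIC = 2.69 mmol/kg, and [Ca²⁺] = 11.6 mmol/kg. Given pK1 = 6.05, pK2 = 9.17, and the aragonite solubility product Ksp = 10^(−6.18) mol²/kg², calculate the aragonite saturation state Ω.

Ω = 0.394

α₂ = 1 / (1 + [H⁺]/K2 + [H⁺]²/(K1K2)) = 1 / (1 + 10^+2.04 + 10^+0.96)
   = 1 / (1 + 109.65 + 9.1201) = 1/119.77 = 0.008349
[CO3²⁻] = α₂ × DIC = 0.008349 × 2.69 = 0.02246 mmol/kg
Ksp = 10^(−6.18) = 6.607×10^-7
Ω = [Ca²⁺][CO3²⁻]/Ksp = (11.6×10^-3)(2.246×10^-5) / 6.607×10^-7 = 0.394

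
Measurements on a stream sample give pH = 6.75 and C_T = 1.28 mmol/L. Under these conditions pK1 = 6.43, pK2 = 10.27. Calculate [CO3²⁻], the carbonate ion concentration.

[CO3²⁻] = 0.261 μmol/L

α₂ = 1 / (1 + [H⁺]/K2 + [H⁺]²/(K1K2)) = 1 / (1 + 10^+3.52 + 10^+3.20)
   = 1 / (1 + 3311.3 + 1584.9) = 1/4897.2 = 0.0002042
[CO3²⁻] = α₂ × DIC = 0.0002042 × 1.28 = 0.000261 mmol/L = 0.261 μmol/L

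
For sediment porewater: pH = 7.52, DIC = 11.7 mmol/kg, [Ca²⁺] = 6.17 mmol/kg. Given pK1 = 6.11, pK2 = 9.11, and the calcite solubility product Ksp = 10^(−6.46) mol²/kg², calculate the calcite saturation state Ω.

α₂ = 1 / (1 + [H⁺]/K2 + [H⁺]²/(K1K2)) = 1 / (1 + 10^+1.59 + 10^+0.18)
   = 1 / (1 + 38.905 + 1.5136) = 1/41.418 = 0.02414
[CO3²⁻] = α₂ × DIC = 0.02414 × 11.7 = 0.2825 mmol/kg
Ksp = 10^(−6.46) = 3.467×10^-7
Ω = [Ca²⁺][CO3²⁻]/Ksp = (6.17×10^-3)(2.825×10^-4) / 3.467×10^-7 = 5.03

Ω = 5.03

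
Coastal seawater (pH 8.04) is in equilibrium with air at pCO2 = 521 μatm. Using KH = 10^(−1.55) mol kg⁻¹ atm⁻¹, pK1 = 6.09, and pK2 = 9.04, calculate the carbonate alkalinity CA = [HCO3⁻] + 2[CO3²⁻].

CA = 1.57 mmol/kg

[CO2*] = KH · pCO2 = 10^(−1.55) × 521×10^-6 = 1.468×10^-5 mol/kg
α₀ = 1/(1 + K1/[H⁺] + K1K2/[H⁺]²) = 1/(1 + 10^+1.95 + 10^+0.95) = 0.01010
DIC = [CO2*]/α₀ = 1.468×10^-5 / 0.01010 = 1.454 mmol/kg
CA = (α₁ + 2α₂)·DIC = (0.8999 + 2×0.08999) × 1.454 = 1.57 mmol/kg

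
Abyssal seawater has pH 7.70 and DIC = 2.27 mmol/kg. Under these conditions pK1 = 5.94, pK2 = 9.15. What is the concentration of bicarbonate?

α₁ = 1 / (1 + [H⁺]/K1 + K2/[H⁺]) = 1 / (1 + 10^-1.76 + 10^-1.45)
   = 1 / (1 + 0.017378 + 0.035481) = 1/1.0529 = 0.9498
[HCO3⁻] = α₁ × DIC = 0.9498 × 2.27 = 2.16 mmol/kg

[HCO3⁻] = 2.16 mmol/kg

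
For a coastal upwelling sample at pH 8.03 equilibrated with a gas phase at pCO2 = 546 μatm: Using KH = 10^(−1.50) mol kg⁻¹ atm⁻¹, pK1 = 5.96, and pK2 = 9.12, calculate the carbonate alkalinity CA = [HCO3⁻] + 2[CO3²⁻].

[CO2*] = KH · pCO2 = 10^(−1.50) × 546×10^-6 = 1.727×10^-5 mol/kg
α₀ = 1/(1 + K1/[H⁺] + K1K2/[H⁺]²) = 1/(1 + 10^+2.07 + 10^+0.98) = 0.007810
DIC = [CO2*]/α₀ = 1.727×10^-5 / 0.007810 = 2.211 mmol/kg
CA = (α₁ + 2α₂)·DIC = (0.9176 + 2×0.07459) × 2.211 = 2.36 mmol/kg

CA = 2.36 mmol/kg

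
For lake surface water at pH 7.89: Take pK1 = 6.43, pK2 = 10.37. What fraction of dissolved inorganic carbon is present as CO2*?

α₀ = 1 / (1 + K1/[H⁺] + K1K2/[H⁺]²) = 1 / (1 + 10^+1.46 + 10^-1.02)
   = 1 / (1 + 28.840 + 0.095499) = 1/29.936 = 0.03340

α₀ = 0.0334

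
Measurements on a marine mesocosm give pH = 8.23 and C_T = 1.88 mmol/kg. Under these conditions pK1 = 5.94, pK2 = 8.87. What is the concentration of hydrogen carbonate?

α₁ = 1 / (1 + [H⁺]/K1 + K2/[H⁺]) = 1 / (1 + 10^-2.29 + 10^-0.64)
   = 1 / (1 + 0.0051286 + 0.22909) = 1/1.2342 = 0.8102
[HCO3⁻] = α₁ × DIC = 0.8102 × 1.88 = 1.52 mmol/kg

[HCO3⁻] = 1.52 mmol/kg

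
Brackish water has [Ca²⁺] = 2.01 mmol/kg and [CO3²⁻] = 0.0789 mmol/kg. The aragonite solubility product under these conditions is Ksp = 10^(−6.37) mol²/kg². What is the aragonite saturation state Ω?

Ω = 0.372

Ksp = 10^(−6.37) = 4.266×10^-7
Ω = [Ca²⁺][CO3²⁻]/Ksp = (2.01×10^-3)(0.0789×10^-3) / 4.266×10^-7 = 0.372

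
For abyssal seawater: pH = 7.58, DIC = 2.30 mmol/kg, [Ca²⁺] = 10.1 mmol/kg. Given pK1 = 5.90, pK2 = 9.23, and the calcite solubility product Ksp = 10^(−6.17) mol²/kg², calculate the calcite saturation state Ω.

Ω = 0.737

α₂ = 1 / (1 + [H⁺]/K2 + [H⁺]²/(K1K2)) = 1 / (1 + 10^+1.65 + 10^-0.03)
   = 1 / (1 + 44.668 + 0.93325) = 1/46.602 = 0.02146
[CO3²⁻] = α₂ × DIC = 0.02146 × 2.30 = 0.04935 mmol/kg
Ksp = 10^(−6.17) = 6.761×10^-7
Ω = [Ca²⁺][CO3²⁻]/Ksp = (10.1×10^-3)(4.935×10^-5) / 6.761×10^-7 = 0.737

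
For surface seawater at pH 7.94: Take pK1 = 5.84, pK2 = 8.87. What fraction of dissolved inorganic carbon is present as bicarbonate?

α₁ = 1 / (1 + [H⁺]/K1 + K2/[H⁺]) = 1 / (1 + 10^-2.10 + 10^-0.93)
   = 1 / (1 + 0.0079433 + 0.11749) = 1/1.1254 = 0.8885

α₁ = 0.889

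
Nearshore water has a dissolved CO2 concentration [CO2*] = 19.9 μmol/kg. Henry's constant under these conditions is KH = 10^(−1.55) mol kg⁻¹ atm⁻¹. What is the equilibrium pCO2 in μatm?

KH = 10^(−1.55) = 2.818×10^-2 mol kg⁻¹ atm⁻¹
pCO2 = [CO2*]/KH = 19.9×10^-6 / 2.818×10^-2 = 7.06×10^-4 atm = 706 μatm

pCO2 = 706 μatm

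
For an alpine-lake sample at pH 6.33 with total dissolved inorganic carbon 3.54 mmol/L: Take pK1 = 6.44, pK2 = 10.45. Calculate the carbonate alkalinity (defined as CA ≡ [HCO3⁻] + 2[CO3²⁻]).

CA = [HCO3⁻] + 2[CO3²⁻] = (α₁ + 2α₂)·DIC
At pH 6.33: [H⁺]/K1 = 10^0.11 = 1.2882, K2/[H⁺] = 10^-4.12 = 7.5858×10^-5
α₁ = 1/(1 + 1.2882 + 7.5858×10^-5) = 1/2.2883 = 0.4370; α₂ = α₁·K2/[H⁺] = 3.315×10^-5
α₁ + 2α₂ = 0.4371
CA = 0.4371 × 3.54 = 1.55 mmol/L

CA = 1.55 mmol/L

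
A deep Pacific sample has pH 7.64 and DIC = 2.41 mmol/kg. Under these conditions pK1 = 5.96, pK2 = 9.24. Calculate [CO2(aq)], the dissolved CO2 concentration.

[CO2*] = 0.0481 mmol/kg

α₀ = 1 / (1 + K1/[H⁺] + K1K2/[H⁺]²) = 1 / (1 + 10^+1.68 + 10^+0.08)
   = 1 / (1 + 47.863 + 1.2023) = 1/50.065 = 0.01997
[CO2*] = α₀ × DIC = 0.01997 × 2.41 = 0.0481 mmol/kg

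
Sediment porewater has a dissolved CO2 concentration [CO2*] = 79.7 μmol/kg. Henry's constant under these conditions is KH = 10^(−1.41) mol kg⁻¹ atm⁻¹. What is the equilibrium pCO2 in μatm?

KH = 10^(−1.41) = 3.890×10^-2 mol kg⁻¹ atm⁻¹
pCO2 = [CO2*]/KH = 79.7×10^-6 / 3.890×10^-2 = 2.05×10^-3 atm = 2050 μatm

pCO2 = 2050 μatm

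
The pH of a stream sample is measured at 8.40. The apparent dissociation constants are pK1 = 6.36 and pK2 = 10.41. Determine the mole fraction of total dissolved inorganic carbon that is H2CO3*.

α₀ = 0.00895

α₀ = 1 / (1 + K1/[H⁺] + K1K2/[H⁺]²) = 1 / (1 + 10^+2.04 + 10^+0.03)
   = 1 / (1 + 109.65 + 1.0715) = 1/111.72 = 0.008951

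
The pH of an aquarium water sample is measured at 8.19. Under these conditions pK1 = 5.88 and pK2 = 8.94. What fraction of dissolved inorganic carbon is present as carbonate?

α₂ = 1 / (1 + [H⁺]/K2 + [H⁺]²/(K1K2)) = 1 / (1 + 10^+0.75 + 10^-1.56)
   = 1 / (1 + 5.6234 + 0.027542) = 1/6.6510 = 0.1504

α₂ = 0.150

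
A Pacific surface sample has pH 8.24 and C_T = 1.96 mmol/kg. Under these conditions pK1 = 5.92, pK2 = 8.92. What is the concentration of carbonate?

[CO3²⁻] = 0.337 mmol/kg

α₂ = 1 / (1 + [H⁺]/K2 + [H⁺]²/(K1K2)) = 1 / (1 + 10^+0.68 + 10^-1.64)
   = 1 / (1 + 4.7863 + 0.022909) = 1/5.8092 = 0.1721
[CO3²⁻] = α₂ × DIC = 0.1721 × 1.96 = 0.337 mmol/kg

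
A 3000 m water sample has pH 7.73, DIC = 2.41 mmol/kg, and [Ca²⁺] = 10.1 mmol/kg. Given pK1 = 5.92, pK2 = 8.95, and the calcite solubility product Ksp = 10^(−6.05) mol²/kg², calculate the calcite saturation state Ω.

Ω = 1.53

α₂ = 1 / (1 + [H⁺]/K2 + [H⁺]²/(K1K2)) = 1 / (1 + 10^+1.22 + 10^-0.59)
   = 1 / (1 + 16.596 + 0.25704) = 1/17.853 = 0.05601
[CO3²⁻] = α₂ × DIC = 0.05601 × 2.41 = 0.1350 mmol/kg
Ksp = 10^(−6.05) = 8.913×10^-7
Ω = [Ca²⁺][CO3²⁻]/Ksp = (10.1×10^-3)(1.350×10^-4) / 8.913×10^-7 = 1.53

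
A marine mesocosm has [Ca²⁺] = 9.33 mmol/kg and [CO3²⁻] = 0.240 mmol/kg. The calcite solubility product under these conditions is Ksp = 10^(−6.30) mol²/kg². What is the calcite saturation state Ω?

Ω = 4.47

Ksp = 10^(−6.30) = 5.012×10^-7
Ω = [Ca²⁺][CO3²⁻]/Ksp = (9.33×10^-3)(0.240×10^-3) / 5.012×10^-7 = 4.47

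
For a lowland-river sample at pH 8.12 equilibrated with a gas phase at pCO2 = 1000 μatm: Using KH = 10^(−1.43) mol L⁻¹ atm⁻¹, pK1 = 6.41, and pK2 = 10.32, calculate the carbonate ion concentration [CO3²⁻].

[CO2*] = KH · pCO2 = 10^(−1.43) × 1000×10^-6 = 3.715×10^-5 mol/L
α₀ = 1/(1 + K1/[H⁺] + K1K2/[H⁺]²) = 1/(1 + 10^+1.71 + 10^-0.49) = 0.01901
DIC = [CO2*]/α₀ = 3.715×10^-5 / 0.01901 = 1.955 mmol/L
[CO3²⁻] = α₂·DIC; α₂ = 0.006151, so [CO3²⁻] = 0.006151 × 1.955 = 0.0120 mmol/L = 12.0 μmol/L

[CO3²⁻] = 12.0 μmol/L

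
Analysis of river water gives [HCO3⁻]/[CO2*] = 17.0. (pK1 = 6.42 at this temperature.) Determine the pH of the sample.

From K1 = [H⁺][HCO3⁻]/[CO2*]:  pH = pK1 + log₁₀([HCO3⁻]/[CO2*])
log₁₀(17.0) = +1.230
pH = 6.42 + (+1.230) = 7.65

pH = 7.65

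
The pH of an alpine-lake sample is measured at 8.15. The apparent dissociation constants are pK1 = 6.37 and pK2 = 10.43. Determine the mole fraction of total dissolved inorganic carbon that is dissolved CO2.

α₀ = 1 / (1 + K1/[H⁺] + K1K2/[H⁺]²) = 1 / (1 + 10^+1.78 + 10^-0.50)
   = 1 / (1 + 60.256 + 0.31623) = 1/61.572 = 0.01624

α₀ = 0.0162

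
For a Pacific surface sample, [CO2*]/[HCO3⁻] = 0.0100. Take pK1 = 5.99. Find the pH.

pH = 7.99

From K1 = [H⁺][HCO3⁻]/[CO2*]:  pH = pK1 − log₁₀([CO2*]/[HCO3⁻])
log₁₀(0.0100) = -2.000
pH = 5.99 − (-2.000) = 7.99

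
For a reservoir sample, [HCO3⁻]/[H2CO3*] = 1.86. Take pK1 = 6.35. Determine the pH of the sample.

From K1 = [H⁺][HCO3⁻]/[H2CO3*]:  pH = pK1 + log₁₀([HCO3⁻]/[H2CO3*])
log₁₀(1.86) = +0.270
pH = 6.35 + (+0.270) = 6.62

pH = 6.62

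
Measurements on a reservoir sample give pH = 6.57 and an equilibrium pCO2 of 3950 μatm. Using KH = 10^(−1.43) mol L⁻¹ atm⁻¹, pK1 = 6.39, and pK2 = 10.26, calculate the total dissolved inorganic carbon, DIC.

[CO2*] = KH · pCO2 = 10^(−1.43) × 3950×10^-6 = 1.468×10^-4 mol/L
α₀ = 1/(1 + K1/[H⁺] + K1K2/[H⁺]²) = 1/(1 + 10^+0.18 + 10^-3.51) = 0.3978
DIC = [CO2*]/α₀ = 1.468×10^-4 / 0.3978 = 0.369 mmol/L

DIC = 0.369 mmol/L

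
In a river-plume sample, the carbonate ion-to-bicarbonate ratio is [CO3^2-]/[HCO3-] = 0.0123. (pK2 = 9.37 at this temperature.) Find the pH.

pH = 7.46

From K2 = [H⁺][CO3^2-]/[HCO3-]:  pH = pK2 + log₁₀([CO3^2-]/[HCO3-])
log₁₀(0.0123) = -1.910
pH = 9.37 + (-1.910) = 7.46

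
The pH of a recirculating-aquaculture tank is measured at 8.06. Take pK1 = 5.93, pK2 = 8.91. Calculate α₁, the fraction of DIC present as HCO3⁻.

α₁ = 0.871

α₁ = 1 / (1 + [H⁺]/K1 + K2/[H⁺]) = 1 / (1 + 10^-2.13 + 10^-0.85)
   = 1 / (1 + 0.0074131 + 0.14125) = 1/1.1487 = 0.8706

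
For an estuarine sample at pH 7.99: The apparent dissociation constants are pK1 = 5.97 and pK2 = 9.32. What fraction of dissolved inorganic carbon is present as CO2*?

α₀ = 0.00904

α₀ = 1 / (1 + K1/[H⁺] + K1K2/[H⁺]²) = 1 / (1 + 10^+2.02 + 10^+0.69)
   = 1 / (1 + 104.71 + 4.8978) = 1/110.61 = 0.009041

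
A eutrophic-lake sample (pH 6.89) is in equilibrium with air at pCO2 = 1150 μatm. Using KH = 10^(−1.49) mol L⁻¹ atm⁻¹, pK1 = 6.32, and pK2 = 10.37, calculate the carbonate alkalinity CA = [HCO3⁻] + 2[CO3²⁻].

[CO2*] = KH · pCO2 = 10^(−1.49) × 1150×10^-6 = 3.721×10^-5 mol/L
α₀ = 1/(1 + K1/[H⁺] + K1K2/[H⁺]²) = 1/(1 + 10^+0.57 + 10^-2.91) = 0.2120
DIC = [CO2*]/α₀ = 3.721×10^-5 / 0.2120 = 0.1755 mmol/L
CA = (α₁ + 2α₂)·DIC = (0.7877 + 2×0.0002608) × 0.1755 = 0.138 mmol/L

CA = 0.138 mmol/L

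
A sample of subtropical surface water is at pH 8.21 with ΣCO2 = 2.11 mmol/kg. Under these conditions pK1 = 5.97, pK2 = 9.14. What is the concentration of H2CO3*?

α₀ = 1 / (1 + K1/[H⁺] + K1K2/[H⁺]²) = 1 / (1 + 10^+2.24 + 10^+1.31)
   = 1 / (1 + 173.78 + 20.417) = 1/195.20 = 0.005123
[CO2*] = α₀ × DIC = 0.005123 × 2.11 = 0.0108 mmol/kg = 10.8 μmol/kg

[CO2*] = 10.8 μmol/kg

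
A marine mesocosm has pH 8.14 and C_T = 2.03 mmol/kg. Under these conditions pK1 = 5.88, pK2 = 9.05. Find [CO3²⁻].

α₂ = 1 / (1 + [H⁺]/K2 + [H⁺]²/(K1K2)) = 1 / (1 + 10^+0.91 + 10^-1.35)
   = 1 / (1 + 8.1283 + 0.044668) = 1/9.1730 = 0.1090
[CO3²⁻] = α₂ × DIC = 0.1090 × 2.03 = 0.221 mmol/kg

[CO3²⁻] = 0.221 mmol/kg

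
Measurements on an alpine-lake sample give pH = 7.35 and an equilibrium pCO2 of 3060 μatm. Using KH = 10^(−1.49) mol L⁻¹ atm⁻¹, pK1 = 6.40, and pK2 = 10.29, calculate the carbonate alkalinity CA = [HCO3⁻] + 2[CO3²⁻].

CA = 0.885 mmol/L

[CO2*] = KH · pCO2 = 10^(−1.49) × 3060×10^-6 = 9.902×10^-5 mol/L
α₀ = 1/(1 + K1/[H⁺] + K1K2/[H⁺]²) = 1/(1 + 10^+0.95 + 10^-1.99) = 0.1008
DIC = [CO2*]/α₀ = 9.902×10^-5 / 0.1008 = 0.9825 mmol/L
CA = (α₁ + 2α₂)·DIC = (0.8982 + 2×0.001031) × 0.9825 = 0.885 mmol/L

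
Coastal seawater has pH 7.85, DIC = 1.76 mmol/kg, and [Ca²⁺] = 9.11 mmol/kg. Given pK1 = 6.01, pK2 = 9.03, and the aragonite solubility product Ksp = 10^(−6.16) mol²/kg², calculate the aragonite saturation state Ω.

Ω = 1.42

α₂ = 1 / (1 + [H⁺]/K2 + [H⁺]²/(K1K2)) = 1 / (1 + 10^+1.18 + 10^-0.66)
   = 1 / (1 + 15.136 + 0.21878) = 1/16.354 = 0.06115
[CO3²⁻] = α₂ × DIC = 0.06115 × 1.76 = 0.1076 mmol/kg
Ksp = 10^(−6.16) = 6.918×10^-7
Ω = [Ca²⁺][CO3²⁻]/Ksp = (9.11×10^-3)(1.076×10^-4) / 6.918×10^-7 = 1.42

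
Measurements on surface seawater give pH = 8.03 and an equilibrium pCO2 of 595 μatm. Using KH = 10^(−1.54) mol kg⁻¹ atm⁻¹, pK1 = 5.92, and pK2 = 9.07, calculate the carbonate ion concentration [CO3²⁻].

[CO2*] = KH · pCO2 = 10^(−1.54) × 595×10^-6 = 1.716×10^-5 mol/kg
α₀ = 1/(1 + K1/[H⁺] + K1K2/[H⁺]²) = 1/(1 + 10^+2.11 + 10^+1.07) = 0.007063
DIC = [CO2*]/α₀ = 1.716×10^-5 / 0.007063 = 2.429 mmol/kg
[CO3²⁻] = α₂·DIC; α₂ = 0.08299, so [CO3²⁻] = 0.08299 × 2.429 = 0.202 mmol/kg

[CO3²⁻] = 0.202 mmol/kg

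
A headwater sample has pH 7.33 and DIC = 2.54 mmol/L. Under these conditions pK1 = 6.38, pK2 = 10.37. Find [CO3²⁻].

α₂ = 1 / (1 + [H⁺]/K2 + [H⁺]²/(K1K2)) = 1 / (1 + 10^+3.04 + 10^+2.09)
   = 1 / (1 + 1096.5 + 123.03) = 1/1220.5 = 0.0008193
[CO3²⁻] = α₂ × DIC = 0.0008193 × 2.54 = 0.00208 mmol/L = 2.08 μmol/L

[CO3²⁻] = 2.08 μmol/L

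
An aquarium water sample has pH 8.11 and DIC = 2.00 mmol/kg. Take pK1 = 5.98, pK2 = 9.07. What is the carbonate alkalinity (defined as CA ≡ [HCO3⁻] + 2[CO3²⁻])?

CA = [HCO3⁻] + 2[CO3²⁻] = (α₁ + 2α₂)·DIC
At pH 8.11: [H⁺]/K1 = 10^-2.13 = 0.0074131, K2/[H⁺] = 10^-0.96 = 0.10965
α₁ = 1/(1 + 0.0074131 + 0.10965) = 1/1.1171 = 0.8952; α₂ = α₁·K2/[H⁺] = 0.09816
α₁ + 2α₂ = 1.0915
CA = 1.0915 × 2.00 = 2.18 mmol/kg

CA = 2.18 mmol/kg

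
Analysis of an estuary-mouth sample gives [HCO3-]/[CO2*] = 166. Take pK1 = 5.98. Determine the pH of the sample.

pH = 8.20

From K1 = [H⁺][HCO3-]/[CO2*]:  pH = pK1 + log₁₀([HCO3-]/[CO2*])
log₁₀(166) = +2.220
pH = 5.98 + (+2.220) = 8.20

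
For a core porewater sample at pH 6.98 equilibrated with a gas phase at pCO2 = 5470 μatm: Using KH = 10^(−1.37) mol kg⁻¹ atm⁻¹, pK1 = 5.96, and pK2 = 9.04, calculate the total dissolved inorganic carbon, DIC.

[CO2*] = KH · pCO2 = 10^(−1.37) × 5470×10^-6 = 2.333×10^-4 mol/kg
α₀ = 1/(1 + K1/[H⁺] + K1K2/[H⁺]²) = 1/(1 + 10^+1.02 + 10^-1.04) = 0.08649
DIC = [CO2*]/α₀ = 2.333×10^-4 / 0.08649 = 2.70 mmol/kg

DIC = 2.70 mmol/kg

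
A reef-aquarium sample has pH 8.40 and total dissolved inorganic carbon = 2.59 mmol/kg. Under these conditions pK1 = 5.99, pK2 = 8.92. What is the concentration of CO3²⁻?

α₂ = 1 / (1 + [H⁺]/K2 + [H⁺]²/(K1K2)) = 1 / (1 + 10^+0.52 + 10^-1.89)
   = 1 / (1 + 3.3113 + 0.012882) = 1/4.3242 = 0.2313
[CO3²⁻] = α₂ × DIC = 0.2313 × 2.59 = 0.599 mmol/kg

[CO3²⁻] = 0.599 mmol/kg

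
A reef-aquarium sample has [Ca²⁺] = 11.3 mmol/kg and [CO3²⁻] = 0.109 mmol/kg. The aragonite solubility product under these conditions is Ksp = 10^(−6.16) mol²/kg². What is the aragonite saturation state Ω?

Ksp = 10^(−6.16) = 6.918×10^-7
Ω = [Ca²⁺][CO3²⁻]/Ksp = (11.3×10^-3)(0.109×10^-3) / 6.918×10^-7 = 1.78

Ω = 1.78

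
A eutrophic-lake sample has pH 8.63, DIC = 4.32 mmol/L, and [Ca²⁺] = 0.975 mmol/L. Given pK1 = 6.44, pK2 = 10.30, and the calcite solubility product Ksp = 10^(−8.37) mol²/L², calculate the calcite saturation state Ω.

α₂ = 1 / (1 + [H⁺]/K2 + [H⁺]²/(K1K2)) = 1 / (1 + 10^+1.67 + 10^-0.52)
   = 1 / (1 + 46.774 + 0.30200) = 1/48.076 = 0.02080
[CO3²⁻] = α₂ × DIC = 0.02080 × 4.32 = 0.08986 mmol/L
Ksp = 10^(−8.37) = 4.266×10^-9
Ω = [Ca²⁺][CO3²⁻]/Ksp = (0.975×10^-3)(8.986×10^-5) / 4.266×10^-9 = 20.5

Ω = 20.5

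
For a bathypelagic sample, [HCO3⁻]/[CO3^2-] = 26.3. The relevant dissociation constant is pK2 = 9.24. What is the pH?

From K2 = [H⁺][CO3^2-]/[HCO3⁻]:  pH = pK2 − log₁₀([HCO3⁻]/[CO3^2-])
log₁₀(26.3) = +1.420
pH = 9.24 − (+1.420) = 7.82

pH = 7.82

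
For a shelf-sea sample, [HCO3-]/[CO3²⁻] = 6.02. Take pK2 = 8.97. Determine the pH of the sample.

pH = 8.19

From K2 = [H⁺][CO3²⁻]/[HCO3-]:  pH = pK2 − log₁₀([HCO3-]/[CO3²⁻])
log₁₀(6.02) = +0.780
pH = 8.97 − (+0.780) = 8.19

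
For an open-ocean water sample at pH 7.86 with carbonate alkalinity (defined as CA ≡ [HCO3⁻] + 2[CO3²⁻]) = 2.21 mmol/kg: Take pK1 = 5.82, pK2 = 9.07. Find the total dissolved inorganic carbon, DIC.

CA = [HCO3⁻] + 2[CO3²⁻] = (α₁ + 2α₂)·DIC
At pH 7.86: [H⁺]/K1 = 10^-2.04 = 0.0091201, K2/[H⁺] = 10^-1.21 = 0.061660
α₁ = 1/(1 + 0.0091201 + 0.061660) = 1/1.0708 = 0.9339; α₂ = α₁·K2/[H⁺] = 0.05758
α₁ + 2α₂ = 1.0491
DIC = CA / (α₁ + 2α₂) = 2.21 / 1.0491 = 2.11 mmol/kg

DIC = 2.11 mmol/kg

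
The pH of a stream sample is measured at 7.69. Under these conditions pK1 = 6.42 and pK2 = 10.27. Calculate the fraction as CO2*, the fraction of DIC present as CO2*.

α₀ = 0.0508

α₀ = 1 / (1 + K1/[H⁺] + K1K2/[H⁺]²) = 1 / (1 + 10^+1.27 + 10^-1.31)
   = 1 / (1 + 18.621 + 0.048978) = 1/19.670 = 0.05084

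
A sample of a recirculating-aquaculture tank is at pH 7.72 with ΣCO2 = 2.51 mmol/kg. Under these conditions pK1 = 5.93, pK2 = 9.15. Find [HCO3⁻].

[HCO3⁻] = 2.38 mmol/kg

α₁ = 1 / (1 + [H⁺]/K1 + K2/[H⁺]) = 1 / (1 + 10^-1.79 + 10^-1.43)
   = 1 / (1 + 0.016218 + 0.037154) = 1/1.0534 = 0.9493
[HCO3⁻] = α₁ × DIC = 0.9493 × 2.51 = 2.38 mmol/kg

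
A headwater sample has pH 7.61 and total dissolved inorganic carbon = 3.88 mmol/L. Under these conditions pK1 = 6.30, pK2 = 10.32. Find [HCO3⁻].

[HCO3⁻] = 3.69 mmol/L

α₁ = 1 / (1 + [H⁺]/K1 + K2/[H⁺]) = 1 / (1 + 10^-1.31 + 10^-2.71)
   = 1 / (1 + 0.048978 + 0.0019498) = 1/1.0509 = 0.9515
[HCO3⁻] = α₁ × DIC = 0.9515 × 3.88 = 3.69 mmol/L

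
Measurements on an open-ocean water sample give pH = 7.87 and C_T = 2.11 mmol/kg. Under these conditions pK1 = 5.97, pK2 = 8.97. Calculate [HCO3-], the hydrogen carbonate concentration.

α₁ = 1 / (1 + [H⁺]/K1 + K2/[H⁺]) = 1 / (1 + 10^-1.90 + 10^-1.10)
   = 1 / (1 + 0.012589 + 0.079433) = 1/1.0920 = 0.9157
[HCO3⁻] = α₁ × DIC = 0.9157 × 2.11 = 1.93 mmol/kg

[HCO3⁻] = 1.93 mmol/kg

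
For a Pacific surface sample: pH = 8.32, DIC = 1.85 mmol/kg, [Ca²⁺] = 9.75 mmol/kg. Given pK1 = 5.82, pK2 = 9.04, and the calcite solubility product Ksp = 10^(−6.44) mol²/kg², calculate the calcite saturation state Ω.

Ω = 7.93

α₂ = 1 / (1 + [H⁺]/K2 + [H⁺]²/(K1K2)) = 1 / (1 + 10^+0.72 + 10^-1.78)
   = 1 / (1 + 5.2481 + 0.016596) = 1/6.2647 = 0.1596
[CO3²⁻] = α₂ × DIC = 0.1596 × 1.85 = 0.2953 mmol/kg
Ksp = 10^(−6.44) = 3.631×10^-7
Ω = [Ca²⁺][CO3²⁻]/Ksp = (9.75×10^-3)(2.953×10^-4) / 3.631×10^-7 = 7.93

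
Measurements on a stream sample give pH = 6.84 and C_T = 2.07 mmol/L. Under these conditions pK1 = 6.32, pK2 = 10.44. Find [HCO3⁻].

α₁ = 1 / (1 + [H⁺]/K1 + K2/[H⁺]) = 1 / (1 + 10^-0.52 + 10^-3.60)
   = 1 / (1 + 0.30200 + 0.00025119) = 1/1.3022 = 0.7679
[HCO3⁻] = α₁ × DIC = 0.7679 × 2.07 = 1.59 mmol/L

[HCO3⁻] = 1.59 mmol/L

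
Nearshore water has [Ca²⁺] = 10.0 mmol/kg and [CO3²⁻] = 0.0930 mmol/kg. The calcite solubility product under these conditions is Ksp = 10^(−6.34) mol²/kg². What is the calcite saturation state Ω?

Ω = 2.03

Ksp = 10^(−6.34) = 4.571×10^-7
Ω = [Ca²⁺][CO3²⁻]/Ksp = (10.0×10^-3)(0.0930×10^-3) / 4.571×10^-7 = 2.03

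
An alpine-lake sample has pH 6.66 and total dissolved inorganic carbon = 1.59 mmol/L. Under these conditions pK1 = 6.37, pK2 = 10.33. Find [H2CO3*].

α₀ = 1 / (1 + K1/[H⁺] + K1K2/[H⁺]²) = 1 / (1 + 10^+0.29 + 10^-3.38)
   = 1 / (1 + 1.9498 + 0.00041687) = 1/2.9503 = 0.3390
[CO2*] = α₀ × DIC = 0.3390 × 1.59 = 0.539 mmol/L

[CO2*] = 0.539 mmol/L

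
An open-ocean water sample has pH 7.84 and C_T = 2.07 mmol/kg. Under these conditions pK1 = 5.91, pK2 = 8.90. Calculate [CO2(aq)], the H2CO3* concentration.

[CO2*] = 0.0221 mmol/kg

α₀ = 1 / (1 + K1/[H⁺] + K1K2/[H⁺]²) = 1 / (1 + 10^+1.93 + 10^+0.87)
   = 1 / (1 + 85.114 + 7.4131) = 1/93.527 = 0.01069
[CO2*] = α₀ × DIC = 0.01069 × 2.07 = 0.0221 mmol/kg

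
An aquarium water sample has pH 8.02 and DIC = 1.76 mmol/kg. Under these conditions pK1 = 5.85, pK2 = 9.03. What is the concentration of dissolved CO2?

α₀ = 1 / (1 + K1/[H⁺] + K1K2/[H⁺]²) = 1 / (1 + 10^+2.17 + 10^+1.16)
   = 1 / (1 + 147.91 + 14.454) = 1/163.37 = 0.006121
[CO2*] = α₀ × DIC = 0.006121 × 1.76 = 0.0108 mmol/kg = 10.8 μmol/kg

[CO2*] = 10.8 μmol/kg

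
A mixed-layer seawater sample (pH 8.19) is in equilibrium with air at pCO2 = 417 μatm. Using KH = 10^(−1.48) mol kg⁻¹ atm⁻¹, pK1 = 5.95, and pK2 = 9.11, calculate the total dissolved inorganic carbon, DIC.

DIC = 2.70 mmol/kg

[CO2*] = KH · pCO2 = 10^(−1.48) × 417×10^-6 = 1.381×10^-5 mol/kg
α₀ = 1/(1 + K1/[H⁺] + K1K2/[H⁺]²) = 1/(1 + 10^+2.24 + 10^+1.32) = 0.005111
DIC = [CO2*]/α₀ = 1.381×10^-5 / 0.005111 = 2.70 mmol/kg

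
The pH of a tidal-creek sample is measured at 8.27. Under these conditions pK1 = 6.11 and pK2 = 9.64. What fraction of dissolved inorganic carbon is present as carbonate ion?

α₂ = 0.0406

α₂ = 1 / (1 + [H⁺]/K2 + [H⁺]²/(K1K2)) = 1 / (1 + 10^+1.37 + 10^-0.79)
   = 1 / (1 + 23.442 + 0.16218) = 1/24.604 = 0.04064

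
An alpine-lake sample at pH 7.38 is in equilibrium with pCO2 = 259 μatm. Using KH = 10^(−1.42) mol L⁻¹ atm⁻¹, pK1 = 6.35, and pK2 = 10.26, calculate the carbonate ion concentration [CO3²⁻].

[CO3²⁻] = 0.139 μmol/L

[CO2*] = KH · pCO2 = 10^(−1.42) × 259×10^-6 = 9.847×10^-6 mol/L
α₀ = 1/(1 + K1/[H⁺] + K1K2/[H⁺]²) = 1/(1 + 10^+1.03 + 10^-1.85) = 0.08526
DIC = [CO2*]/α₀ = 9.847×10^-6 / 0.08526 = 0.1155 mmol/L
[CO3²⁻] = α₂·DIC; α₂ = 0.001204, so [CO3²⁻] = 0.001204 × 0.1155 = 0.000139 mmol/L = 0.139 μmol/L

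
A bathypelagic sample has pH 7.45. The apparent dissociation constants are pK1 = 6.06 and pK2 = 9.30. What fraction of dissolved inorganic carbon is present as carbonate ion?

α₂ = 1 / (1 + [H⁺]/K2 + [H⁺]²/(K1K2)) = 1 / (1 + 10^+1.85 + 10^+0.46)
   = 1 / (1 + 70.795 + 2.8840) = 1/74.679 = 0.01339

α₂ = 0.0134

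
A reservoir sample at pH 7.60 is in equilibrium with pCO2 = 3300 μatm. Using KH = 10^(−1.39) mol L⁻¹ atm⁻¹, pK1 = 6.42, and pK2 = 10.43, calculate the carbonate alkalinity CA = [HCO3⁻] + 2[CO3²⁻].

[CO2*] = KH · pCO2 = 10^(−1.39) × 3300×10^-6 = 1.344×10^-4 mol/L
α₀ = 1/(1 + K1/[H⁺] + K1K2/[H⁺]²) = 1/(1 + 10^+1.18 + 10^-1.65) = 0.06189
DIC = [CO2*]/α₀ = 1.344×10^-4 / 0.06189 = 2.172 mmol/L
CA = (α₁ + 2α₂)·DIC = (0.9367 + 2×0.001386) × 2.172 = 2.04 mmol/L

CA = 2.04 mmol/L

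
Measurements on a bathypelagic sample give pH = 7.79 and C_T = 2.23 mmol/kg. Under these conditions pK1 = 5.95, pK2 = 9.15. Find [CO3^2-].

α₂ = 1 / (1 + [H⁺]/K2 + [H⁺]²/(K1K2)) = 1 / (1 + 10^+1.36 + 10^-0.48)
   = 1 / (1 + 22.909 + 0.33113) = 1/24.240 = 0.04125
[CO3²⁻] = α₂ × DIC = 0.04125 × 2.23 = 0.0920 mmol/kg

[CO3²⁻] = 0.0920 mmol/kg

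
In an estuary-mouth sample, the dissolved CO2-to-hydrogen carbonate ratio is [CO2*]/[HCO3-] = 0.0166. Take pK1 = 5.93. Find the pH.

From K1 = [H⁺][HCO3-]/[CO2*]:  pH = pK1 − log₁₀([CO2*]/[HCO3-])
log₁₀(0.0166) = -1.780
pH = 5.93 − (-1.780) = 7.71

pH = 7.71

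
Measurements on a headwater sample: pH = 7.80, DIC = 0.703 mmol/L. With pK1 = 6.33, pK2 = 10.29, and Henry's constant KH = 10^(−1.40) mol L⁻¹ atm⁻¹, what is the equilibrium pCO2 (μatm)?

pCO2 = 577 μatm

α₀ = 1 / (1 + K1/[H⁺] + K1K2/[H⁺]²) = 1 / (1 + 10^+1.47 + 10^-1.02)
   = 1 / (1 + 29.512 + 0.095499) = 1/30.608 = 0.03267
[CO2*] = α₀ × DIC = 0.03267 × 0.703 = 0.02297 mmol/L
pCO2 = [CO2*]/KH = 2.297×10^-5 / 3.981×10^-2 = 577 μatm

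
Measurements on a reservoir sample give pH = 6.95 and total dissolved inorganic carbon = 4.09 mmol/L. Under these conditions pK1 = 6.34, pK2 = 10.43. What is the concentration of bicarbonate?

[HCO3⁻] = 3.28 mmol/L

α₁ = 1 / (1 + [H⁺]/K1 + K2/[H⁺]) = 1 / (1 + 10^-0.61 + 10^-3.48)
   = 1 / (1 + 0.24547 + 0.00033113) = 1/1.2458 = 0.8027
[HCO3⁻] = α₁ × DIC = 0.8027 × 4.09 = 3.28 mmol/L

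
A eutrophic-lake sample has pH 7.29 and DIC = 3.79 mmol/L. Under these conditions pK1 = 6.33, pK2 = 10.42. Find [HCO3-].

[HCO3⁻] = 3.41 mmol/L

α₁ = 1 / (1 + [H⁺]/K1 + K2/[H⁺]) = 1 / (1 + 10^-0.96 + 10^-3.13)
   = 1 / (1 + 0.10965 + 0.00074131) = 1/1.1104 = 0.9006
[HCO3⁻] = α₁ × DIC = 0.9006 × 3.79 = 3.41 mmol/L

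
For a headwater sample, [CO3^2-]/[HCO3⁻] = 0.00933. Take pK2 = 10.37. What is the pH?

From K2 = [H⁺][CO3^2-]/[HCO3⁻]:  pH = pK2 + log₁₀([CO3^2-]/[HCO3⁻])
log₁₀(0.00933) = -2.030
pH = 10.37 + (-2.030) = 8.34

pH = 8.34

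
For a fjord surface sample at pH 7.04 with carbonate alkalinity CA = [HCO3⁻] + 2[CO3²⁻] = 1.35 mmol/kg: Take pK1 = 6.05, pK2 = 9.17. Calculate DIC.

DIC = 1.48 mmol/kg

CA = [HCO3⁻] + 2[CO3²⁻] = (α₁ + 2α₂)·DIC
At pH 7.04: [H⁺]/K1 = 10^-0.99 = 0.10233, K2/[H⁺] = 10^-2.13 = 0.0074131
α₁ = 1/(1 + 0.10233 + 0.0074131) = 1/1.1097 = 0.9011; α₂ = α₁·K2/[H⁺] = 0.006680
α₁ + 2α₂ = 0.9145
DIC = CA / (α₁ + 2α₂) = 1.35 / 0.9145 = 1.48 mmol/kg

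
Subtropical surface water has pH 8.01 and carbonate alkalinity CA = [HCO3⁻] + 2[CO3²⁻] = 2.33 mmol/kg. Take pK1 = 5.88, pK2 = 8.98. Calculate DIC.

CA = [HCO3⁻] + 2[CO3²⁻] = (α₁ + 2α₂)·DIC
At pH 8.01: [H⁺]/K1 = 10^-2.13 = 0.0074131, K2/[H⁺] = 10^-0.97 = 0.10715
α₁ = 1/(1 + 0.0074131 + 0.10715) = 1/1.1146 = 0.8972; α₂ = α₁·K2/[H⁺] = 0.09614
α₁ + 2α₂ = 1.0895
DIC = CA / (α₁ + 2α₂) = 2.33 / 1.0895 = 2.14 mmol/kg

DIC = 2.14 mmol/kg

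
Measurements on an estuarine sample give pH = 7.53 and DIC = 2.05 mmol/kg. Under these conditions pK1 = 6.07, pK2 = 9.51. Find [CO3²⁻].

[CO3²⁻] = 0.0205 mmol/kg

α₂ = 1 / (1 + [H⁺]/K2 + [H⁺]²/(K1K2)) = 1 / (1 + 10^+1.98 + 10^+0.52)
   = 1 / (1 + 95.499 + 3.3113) = 1/99.811 = 0.01002
[CO3²⁻] = α₂ × DIC = 0.01002 × 2.05 = 0.0205 mmol/kg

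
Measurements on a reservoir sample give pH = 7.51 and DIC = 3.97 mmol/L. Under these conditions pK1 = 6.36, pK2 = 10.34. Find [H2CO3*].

[CO2*] = 0.262 mmol/L

α₀ = 1 / (1 + K1/[H⁺] + K1K2/[H⁺]²) = 1 / (1 + 10^+1.15 + 10^-1.68)
   = 1 / (1 + 14.125 + 0.020893) = 1/15.146 = 0.06602
[CO2*] = α₀ × DIC = 0.06602 × 3.97 = 0.262 mmol/L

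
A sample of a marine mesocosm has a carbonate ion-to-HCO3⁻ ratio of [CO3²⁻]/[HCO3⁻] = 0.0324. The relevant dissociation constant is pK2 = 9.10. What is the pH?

pH = 7.61

From K2 = [H⁺][CO3²⁻]/[HCO3⁻]:  pH = pK2 + log₁₀([CO3²⁻]/[HCO3⁻])
log₁₀(0.0324) = -1.489
pH = 9.10 + (-1.489) = 7.61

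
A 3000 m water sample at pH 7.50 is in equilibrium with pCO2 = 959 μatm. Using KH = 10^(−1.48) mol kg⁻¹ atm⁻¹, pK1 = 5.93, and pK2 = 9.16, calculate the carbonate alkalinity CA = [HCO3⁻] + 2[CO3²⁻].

CA = 1.23 mmol/kg

[CO2*] = KH · pCO2 = 10^(−1.48) × 959×10^-6 = 3.176×10^-5 mol/kg
α₀ = 1/(1 + K1/[H⁺] + K1K2/[H⁺]²) = 1/(1 + 10^+1.57 + 10^-0.09) = 0.02566
DIC = [CO2*]/α₀ = 3.176×10^-5 / 0.02566 = 1.237 mmol/kg
CA = (α₁ + 2α₂)·DIC = (0.9535 + 2×0.02086) × 1.237 = 1.23 mmol/kg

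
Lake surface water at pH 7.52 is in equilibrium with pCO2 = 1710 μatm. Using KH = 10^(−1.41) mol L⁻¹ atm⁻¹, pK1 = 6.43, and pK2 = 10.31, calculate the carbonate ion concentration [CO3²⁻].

[CO2*] = KH · pCO2 = 10^(−1.41) × 1710×10^-6 = 6.653×10^-5 mol/L
α₀ = 1/(1 + K1/[H⁺] + K1K2/[H⁺]²) = 1/(1 + 10^+1.09 + 10^-1.70) = 0.07506
DIC = [CO2*]/α₀ = 6.653×10^-5 / 0.07506 = 0.8863 mmol/L
[CO3²⁻] = α₂·DIC; α₂ = 0.001498, so [CO3²⁻] = 0.001498 × 0.8863 = 0.00133 mmol/L = 1.33 μmol/L

[CO3²⁻] = 1.33 μmol/L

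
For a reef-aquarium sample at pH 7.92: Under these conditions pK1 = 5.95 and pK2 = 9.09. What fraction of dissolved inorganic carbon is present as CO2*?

α₀ = 1 / (1 + K1/[H⁺] + K1K2/[H⁺]²) = 1 / (1 + 10^+1.97 + 10^+0.80)
   = 1 / (1 + 93.325 + 6.3096) = 1/100.64 = 0.009937

α₀ = 0.00994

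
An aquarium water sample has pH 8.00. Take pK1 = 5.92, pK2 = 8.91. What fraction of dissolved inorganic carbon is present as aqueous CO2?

α₀ = 0.00735

α₀ = 1 / (1 + K1/[H⁺] + K1K2/[H⁺]²) = 1 / (1 + 10^+2.08 + 10^+1.17)
   = 1 / (1 + 120.23 + 14.791) = 1/136.02 = 0.007352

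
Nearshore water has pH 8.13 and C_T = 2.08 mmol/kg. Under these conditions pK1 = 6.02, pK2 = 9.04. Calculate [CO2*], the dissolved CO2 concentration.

α₀ = 1 / (1 + K1/[H⁺] + K1K2/[H⁺]²) = 1 / (1 + 10^+2.11 + 10^+1.20)
   = 1 / (1 + 128.82 + 15.849) = 1/145.67 = 0.006865
[CO2*] = α₀ × DIC = 0.006865 × 2.08 = 0.0143 mmol/kg = 14.3 μmol/kg

[CO2*] = 14.3 μmol/kg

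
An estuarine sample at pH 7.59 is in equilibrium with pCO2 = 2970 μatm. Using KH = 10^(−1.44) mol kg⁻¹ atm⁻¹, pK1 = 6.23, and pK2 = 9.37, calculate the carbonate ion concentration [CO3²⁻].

[CO3²⁻] = 0.0410 mmol/kg

[CO2*] = KH · pCO2 = 10^(−1.44) × 2970×10^-6 = 1.078×10^-4 mol/kg
α₀ = 1/(1 + K1/[H⁺] + K1K2/[H⁺]²) = 1/(1 + 10^+1.36 + 10^-0.42) = 0.04117
DIC = [CO2*]/α₀ = 1.078×10^-4 / 0.04117 = 2.619 mmol/kg
[CO3²⁻] = α₂·DIC; α₂ = 0.01565, so [CO3²⁻] = 0.01565 × 2.619 = 0.0410 mmol/kg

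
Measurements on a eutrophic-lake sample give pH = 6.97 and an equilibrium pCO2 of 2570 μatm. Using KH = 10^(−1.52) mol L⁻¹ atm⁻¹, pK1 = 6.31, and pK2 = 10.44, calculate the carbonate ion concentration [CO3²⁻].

[CO3²⁻] = 0.120 μmol/L

[CO2*] = KH · pCO2 = 10^(−1.52) × 2570×10^-6 = 7.761×10^-5 mol/L
α₀ = 1/(1 + K1/[H⁺] + K1K2/[H⁺]²) = 1/(1 + 10^+0.66 + 10^-2.81) = 0.1795
DIC = [CO2*]/α₀ = 7.761×10^-5 / 0.1795 = 0.4325 mmol/L
[CO3²⁻] = α₂·DIC; α₂ = 0.0002779, so [CO3²⁻] = 0.0002779 × 0.4325 = 0.000120 mmol/L = 0.120 μmol/L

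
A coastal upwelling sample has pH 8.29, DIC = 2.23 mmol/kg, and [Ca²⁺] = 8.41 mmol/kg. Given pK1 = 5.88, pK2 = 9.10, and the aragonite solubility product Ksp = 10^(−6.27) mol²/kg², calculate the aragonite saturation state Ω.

Ω = 4.67

α₂ = 1 / (1 + [H⁺]/K2 + [H⁺]²/(K1K2)) = 1 / (1 + 10^+0.81 + 10^-1.60)
   = 1 / (1 + 6.4565 + 0.025119) = 1/7.4817 = 0.1337
[CO3²⁻] = α₂ × DIC = 0.1337 × 2.23 = 0.2981 mmol/kg
Ksp = 10^(−6.27) = 5.370×10^-7
Ω = [Ca²⁺][CO3²⁻]/Ksp = (8.41×10^-3)(2.981×10^-4) / 5.370×10^-7 = 4.67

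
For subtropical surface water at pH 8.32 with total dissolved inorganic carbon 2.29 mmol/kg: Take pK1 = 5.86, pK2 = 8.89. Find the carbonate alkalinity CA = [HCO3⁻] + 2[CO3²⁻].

CA = 2.77 mmol/kg

CA = [HCO3⁻] + 2[CO3²⁻] = (α₁ + 2α₂)·DIC
At pH 8.32: [H⁺]/K1 = 10^-2.46 = 0.0034674, K2/[H⁺] = 10^-0.57 = 0.26915
α₁ = 1/(1 + 0.0034674 + 0.26915) = 1/1.2726 = 0.7858; α₂ = α₁·K2/[H⁺] = 0.2115
α₁ + 2α₂ = 1.2088
CA = 1.2088 × 2.29 = 2.77 mmol/kg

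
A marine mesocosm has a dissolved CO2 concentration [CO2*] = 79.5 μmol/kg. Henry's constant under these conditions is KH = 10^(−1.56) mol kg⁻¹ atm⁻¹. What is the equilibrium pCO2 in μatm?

KH = 10^(−1.56) = 2.754×10^-2 mol kg⁻¹ atm⁻¹
pCO2 = [CO2*]/KH = 79.5×10^-6 / 2.754×10^-2 = 2.89×10^-3 atm = 2890 μatm

pCO2 = 2890 μatm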